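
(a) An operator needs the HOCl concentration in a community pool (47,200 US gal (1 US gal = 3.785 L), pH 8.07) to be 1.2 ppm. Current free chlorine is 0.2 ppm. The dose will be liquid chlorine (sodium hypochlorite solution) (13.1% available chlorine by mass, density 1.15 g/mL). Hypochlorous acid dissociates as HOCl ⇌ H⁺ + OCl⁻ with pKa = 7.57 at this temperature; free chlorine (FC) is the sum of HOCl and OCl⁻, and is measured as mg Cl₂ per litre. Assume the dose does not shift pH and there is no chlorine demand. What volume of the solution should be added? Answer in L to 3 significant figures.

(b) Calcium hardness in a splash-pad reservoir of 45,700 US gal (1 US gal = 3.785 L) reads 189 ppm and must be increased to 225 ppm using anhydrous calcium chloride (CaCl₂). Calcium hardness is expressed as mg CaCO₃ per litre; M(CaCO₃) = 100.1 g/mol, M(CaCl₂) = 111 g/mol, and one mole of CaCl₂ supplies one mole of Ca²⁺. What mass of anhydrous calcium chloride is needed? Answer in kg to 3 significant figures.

(a) Volume: 47,200 US gal × 3.785 L/gal = 178,652 L.
(a) [OCl⁻]/[HOCl] = 10^(pH − pKa) = 10^(8.07 − 7.57) = 3.162; fraction as HOCl = 1/(1 + 3.162) = 0.2403.
(a) Free chlorine required for 1.2 ppm HOCl: 1.2 / 0.2403 = 4.995 ppm.
(a) FC to add: 4.995 − 0.2 = 4.795 mg/L as Cl₂.
(a) Cl₂ equivalent: 4.795 mg/L × 178,652 L = 856.6 g.
(a) Product at 13.1% available Cl: 856.6 / 0.131 = 6539 g.
(a) Volume: 6539 g ÷ 1.15 g/mL = 5686 mL.

(b) Volume: 45,700 US gal × 3.785 L/gal = 172,974 L.
(b) Hardness to add: (225 − 189) = 36 mg/L as CaCO₃ × 172,974 L = 6227 g as CaCO₃.
(b) Moles of Ca²⁺ (1 mol Ca²⁺ ≡ 1 mol CaCO₃): 6227 / 100.1 g/mol = 62.21 mol.
(b) Mass of CaCl₂: 62.21 × 111 = 6905 g.

(a) 5.69 L; (b) 6.91 kg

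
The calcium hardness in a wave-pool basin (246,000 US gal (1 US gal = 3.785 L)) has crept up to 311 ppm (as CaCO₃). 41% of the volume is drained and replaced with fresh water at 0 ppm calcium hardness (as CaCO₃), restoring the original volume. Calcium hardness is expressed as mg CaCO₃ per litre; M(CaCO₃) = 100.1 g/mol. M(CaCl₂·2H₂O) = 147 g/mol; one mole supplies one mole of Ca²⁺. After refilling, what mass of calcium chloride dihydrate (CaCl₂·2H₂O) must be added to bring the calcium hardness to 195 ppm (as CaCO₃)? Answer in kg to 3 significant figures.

15.7 kg

Volume: 246,000 US gal × 3.785 L/gal = 931,110 L.
After draining 41% and refilling: 311 × 0.59 + 0 × 0.41 = 183.49 ppm.
Deficit to target: 195 − 183.49 = 11.51 mg/L.
As CaCO₃: 11.51 mg/L × 931,110 L = 10,720 g; ÷ 100.1 = 107.1 mol Ca²⁺.
Mass: 107.1 × 147 = 15,740 g.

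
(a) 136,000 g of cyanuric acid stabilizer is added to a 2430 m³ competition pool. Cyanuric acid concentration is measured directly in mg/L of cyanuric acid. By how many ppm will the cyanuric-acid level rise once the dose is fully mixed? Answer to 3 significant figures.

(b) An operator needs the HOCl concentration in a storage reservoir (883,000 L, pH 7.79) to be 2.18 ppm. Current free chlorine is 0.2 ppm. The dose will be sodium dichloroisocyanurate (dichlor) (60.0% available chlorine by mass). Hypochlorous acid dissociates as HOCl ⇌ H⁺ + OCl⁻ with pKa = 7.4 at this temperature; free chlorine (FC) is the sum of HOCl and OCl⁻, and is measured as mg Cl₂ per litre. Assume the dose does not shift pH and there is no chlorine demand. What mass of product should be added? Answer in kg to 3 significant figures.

(a) Volume: 2430 m³ = 2,430,000 L.
(a) Rise: 136,000 g / 2,430,000 L × 1000 = 55.97 mg/L.

(b) [OCl⁻]/[HOCl] = 10^(pH − pKa) = 10^(7.79 − 7.4) = 2.455; fraction as HOCl = 1/(1 + 2.455) = 0.2895.
(b) Free chlorine required for 2.18 ppm HOCl: 2.18 / 0.2895 = 7.531 ppm.
(b) FC to add: 7.531 − 0.2 = 7.331 mg/L as Cl₂.
(b) Cl₂ equivalent: 7.331 mg/L × 883,000 L = 6474 g.
(b) Product at 60.0% available Cl: 6474 / 0.6 = 10,790 g.

(a) 56.0 ppm; (b) 10.8 kg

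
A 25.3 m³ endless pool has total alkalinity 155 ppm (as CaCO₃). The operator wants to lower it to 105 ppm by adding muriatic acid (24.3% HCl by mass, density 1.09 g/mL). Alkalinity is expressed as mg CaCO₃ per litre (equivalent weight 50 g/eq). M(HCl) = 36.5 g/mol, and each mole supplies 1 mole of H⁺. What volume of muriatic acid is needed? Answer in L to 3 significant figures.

Volume: 25.3 m³ = 25,300 L.
Alkalinity to neutralize: (155 − 105) = 50 mg/L as CaCO₃ × 25,300 L = 1265 g as CaCO₃.
Equivalents of H⁺ required: 1265 ÷ 50 g/eq = 25.3 eq = 25.3 mol HCl.
Mass of HCl: 25.3 × 36.5 = 923.5 g.
Mass of 24.3% solution: 923.5 / 0.243 = 3800 g.
Volume: 3800 g ÷ 1.09 g/mL = 3486 mL.

3.49 L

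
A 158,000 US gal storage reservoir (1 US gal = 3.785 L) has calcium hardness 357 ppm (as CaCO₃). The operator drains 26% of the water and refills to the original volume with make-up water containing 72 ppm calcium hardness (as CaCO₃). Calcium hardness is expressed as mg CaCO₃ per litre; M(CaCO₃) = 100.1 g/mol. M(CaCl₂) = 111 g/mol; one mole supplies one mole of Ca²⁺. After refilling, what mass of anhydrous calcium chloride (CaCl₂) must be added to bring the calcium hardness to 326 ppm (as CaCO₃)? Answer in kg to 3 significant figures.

28.6 kg

Volume: 158,000 US gal × 3.785 L/gal = 598,030 L.
After draining 26% and refilling: 357 × 0.74 + 72 × 0.26 = 282.9 ppm.
Deficit to target: 326 − 282.9 = 43.1 mg/L.
As CaCO₃: 43.1 mg/L × 598,030 L = 25,780 g; ÷ 100.1 = 257.5 mol Ca²⁺.
Mass: 257.5 × 111 = 28,580 g.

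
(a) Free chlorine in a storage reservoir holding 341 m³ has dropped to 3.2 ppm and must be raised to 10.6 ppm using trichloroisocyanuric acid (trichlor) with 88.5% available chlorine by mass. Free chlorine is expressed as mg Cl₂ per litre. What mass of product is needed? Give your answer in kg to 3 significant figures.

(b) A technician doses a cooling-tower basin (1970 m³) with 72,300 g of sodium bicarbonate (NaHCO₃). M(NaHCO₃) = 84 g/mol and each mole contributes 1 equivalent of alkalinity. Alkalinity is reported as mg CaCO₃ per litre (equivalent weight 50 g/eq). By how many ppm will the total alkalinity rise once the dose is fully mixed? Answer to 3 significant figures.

(a) 2.85 kg; (b) 21.8 ppm

(a) Volume: 341 m³ = 341,000 L.
(a) Chlorine deficit: 10.6 − 3.2 = 7.4 ppm = 7.4 mg/L as Cl₂.
(a) Cl₂ equivalent needed: 7.4 mg/L × 341,000 L = 2,523,000 mg = 2523 g.
(a) Product at 88.5% available chlorine: 2523 / 0.885 = 2851 g.

(b) Volume: 1970 m³ = 1,970,000 L.
(b) Moles of NaHCO₃: 72,300 g ÷ 84 g/mol = 860.7 mol → 860.7 eq of alkalinity.
(b) As CaCO₃: 860.7 eq × 50 g/eq = 43,040 g.
(b) Rise: 43,040 g / 1,970,000 L × 1000 = 21.85 mg/L.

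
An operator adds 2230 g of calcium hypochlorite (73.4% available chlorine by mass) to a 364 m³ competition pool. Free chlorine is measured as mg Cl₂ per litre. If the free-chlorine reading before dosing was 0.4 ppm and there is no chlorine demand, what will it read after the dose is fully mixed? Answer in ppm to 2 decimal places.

4.90 ppm

Volume: 364 m³ = 364,000 L.
Available chlorine delivered: 2230 g × 0.734 = 1637 g as Cl₂.
Concentration rise: 1637 g / 364,000 L = 4.497 mg/L = 4.50 ppm.
Final FC: 0.4 + 4.50 = 4.90 ppm.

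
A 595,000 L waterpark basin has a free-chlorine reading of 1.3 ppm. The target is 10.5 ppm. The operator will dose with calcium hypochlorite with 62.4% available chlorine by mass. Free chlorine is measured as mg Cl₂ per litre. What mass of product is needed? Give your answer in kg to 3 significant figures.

Chlorine deficit: 10.5 − 1.3 = 9.2 ppm = 9.2 mg/L as Cl₂.
Cl₂ equivalent needed: 9.2 mg/L × 595,000 L = 5,474,000 mg = 5474 g.
Product at 62.4% available chlorine: 5474 / 0.624 = 8772 g.

8.77 kg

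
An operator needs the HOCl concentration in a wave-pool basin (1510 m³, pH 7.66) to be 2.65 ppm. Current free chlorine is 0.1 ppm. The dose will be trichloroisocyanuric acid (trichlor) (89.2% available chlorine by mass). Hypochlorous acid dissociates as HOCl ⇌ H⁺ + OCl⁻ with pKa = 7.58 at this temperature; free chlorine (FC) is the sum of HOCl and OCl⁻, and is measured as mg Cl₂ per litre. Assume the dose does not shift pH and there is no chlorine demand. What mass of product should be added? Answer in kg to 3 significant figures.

9.71 kg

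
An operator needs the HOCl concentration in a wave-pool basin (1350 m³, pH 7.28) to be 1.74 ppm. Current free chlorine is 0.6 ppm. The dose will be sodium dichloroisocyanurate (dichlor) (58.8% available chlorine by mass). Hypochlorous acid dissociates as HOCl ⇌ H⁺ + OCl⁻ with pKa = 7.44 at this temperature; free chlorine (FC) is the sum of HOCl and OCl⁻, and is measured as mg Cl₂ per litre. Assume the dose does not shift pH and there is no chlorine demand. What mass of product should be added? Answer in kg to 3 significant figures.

5.38 kg

Volume: 1350 m³ = 1,350,000 L.
[OCl⁻]/[HOCl] = 10^(pH − pKa) = 10^(7.28 − 7.44) = 0.6918; fraction as HOCl = 1/(1 + 0.6918) = 0.5911.
Free chlorine required for 1.74 ppm HOCl: 1.74 / 0.5911 = 2.944 ppm.
FC to add: 2.944 − 0.6 = 2.344 mg/L as Cl₂.
Cl₂ equivalent: 2.344 mg/L × 1,350,000 L = 3164 g.
Product at 58.8% available Cl: 3164 / 0.588 = 5381 g.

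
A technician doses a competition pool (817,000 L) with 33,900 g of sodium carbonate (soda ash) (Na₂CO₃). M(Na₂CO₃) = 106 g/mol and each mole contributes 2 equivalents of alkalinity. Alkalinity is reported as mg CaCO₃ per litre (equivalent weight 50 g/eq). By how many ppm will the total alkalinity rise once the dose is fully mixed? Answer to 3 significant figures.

39.1 ppm

Moles of Na₂CO₃: 33,900 g ÷ 106 g/mol = 319.8 mol → 639.6 eq of alkalinity.
As CaCO₃: 639.6 eq × 50 g/eq = 31,980 g.
Rise: 31,980 g / 817,000 L × 1000 = 39.14 mg/L.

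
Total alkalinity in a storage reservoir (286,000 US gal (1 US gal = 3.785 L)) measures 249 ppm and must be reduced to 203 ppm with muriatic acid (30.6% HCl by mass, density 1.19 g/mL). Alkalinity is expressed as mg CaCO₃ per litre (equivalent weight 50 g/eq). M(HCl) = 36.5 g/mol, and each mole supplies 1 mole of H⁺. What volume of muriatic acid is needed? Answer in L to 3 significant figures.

99.8 L

Volume: 286,000 US gal × 3.785 L/gal = 1,082,510 L.
Alkalinity to neutralize: (249 − 203) = 46 mg/L as CaCO₃ × 1,082,510 L = 49,800 g as CaCO₃.
Equivalents of H⁺ required: 49,800 ÷ 50 g/eq = 995.9 eq = 995.9 mol HCl.
Mass of HCl: 995.9 × 36.5 = 36,350 g.
Mass of 30.6% solution: 36,350 / 0.306 = 118,800 g.
Volume: 118,800 g ÷ 1.19 g/mL = 99,830 mL.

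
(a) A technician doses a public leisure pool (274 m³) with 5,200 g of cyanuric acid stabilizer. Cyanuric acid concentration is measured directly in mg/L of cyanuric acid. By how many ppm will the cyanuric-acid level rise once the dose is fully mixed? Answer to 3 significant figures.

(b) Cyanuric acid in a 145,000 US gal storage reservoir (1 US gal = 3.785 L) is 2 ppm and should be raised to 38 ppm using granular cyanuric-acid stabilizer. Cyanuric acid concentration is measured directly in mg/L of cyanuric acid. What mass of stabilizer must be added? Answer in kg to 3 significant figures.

(a) Volume: 274 m³ = 274,000 L.
(a) Rise: 5,200 g / 274,000 L × 1000 = 18.98 mg/L.

(b) Volume: 145,000 US gal × 3.785 L/gal = 548,825 L.
(b) CYA to add: (38 − 2) = 36 mg/L × 548,825 L = 19,760 g cyanuric acid.

(a) 19.0 ppm; (b) 19.8 kg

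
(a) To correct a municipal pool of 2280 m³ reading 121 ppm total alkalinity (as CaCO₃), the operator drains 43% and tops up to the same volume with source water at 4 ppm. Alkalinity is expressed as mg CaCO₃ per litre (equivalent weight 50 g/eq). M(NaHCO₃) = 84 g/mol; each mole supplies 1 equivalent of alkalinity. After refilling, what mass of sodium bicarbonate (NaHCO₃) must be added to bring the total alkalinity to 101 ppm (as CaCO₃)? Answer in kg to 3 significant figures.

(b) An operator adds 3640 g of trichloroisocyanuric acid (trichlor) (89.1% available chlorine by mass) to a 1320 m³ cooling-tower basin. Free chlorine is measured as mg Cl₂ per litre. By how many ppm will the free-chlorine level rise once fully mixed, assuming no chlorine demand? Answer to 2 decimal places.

(a) Volume: 2280 m³ = 2,280,000 L.
(a) After draining 43% and refilling: 121 × 0.57 + 4 × 0.43 = 70.69 ppm.
(a) Deficit to target: 101 − 70.69 = 30.31 mg/L.
(a) As CaCO₃: 30.31 mg/L × 2,280,000 L = 69,110 g; ÷ 50 g/eq ÷ 1 = 1382 mol NaHCO₃.
(a) Mass: 1382 × 84 = 116,100 g.

(b) Volume: 1320 m³ = 1,320,000 L.
(b) Available chlorine delivered: 3640 g × 0.891 = 3243 g as Cl₂.
(b) Concentration rise: 3243 g / 1,320,000 L = 2.457 mg/L = 2.46 ppm.

(a) 116 kg; (b) 2.46 ppm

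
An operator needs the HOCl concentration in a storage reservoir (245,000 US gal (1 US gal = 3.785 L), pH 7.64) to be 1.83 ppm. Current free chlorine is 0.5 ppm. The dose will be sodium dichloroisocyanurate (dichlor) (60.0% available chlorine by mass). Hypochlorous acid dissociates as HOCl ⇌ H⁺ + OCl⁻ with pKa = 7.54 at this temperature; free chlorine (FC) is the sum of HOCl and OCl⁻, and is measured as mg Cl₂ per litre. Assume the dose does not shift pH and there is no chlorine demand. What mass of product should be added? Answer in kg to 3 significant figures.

Volume: 245,000 US gal × 3.785 L/gal = 927,325 L.
[OCl⁻]/[HOCl] = 10^(pH − pKa) = 10^(7.64 − 7.54) = 1.259; fraction as HOCl = 1/(1 + 1.259) = 0.4427.
Free chlorine required for 1.83 ppm HOCl: 1.83 / 0.4427 = 4.134 ppm.
FC to add: 4.134 − 0.5 = 3.634 mg/L as Cl₂.
Cl₂ equivalent: 3.634 mg/L × 927,325 L = 3370 g.
Product at 60.0% available Cl: 3370 / 0.6 = 5616 g.

5.62 kg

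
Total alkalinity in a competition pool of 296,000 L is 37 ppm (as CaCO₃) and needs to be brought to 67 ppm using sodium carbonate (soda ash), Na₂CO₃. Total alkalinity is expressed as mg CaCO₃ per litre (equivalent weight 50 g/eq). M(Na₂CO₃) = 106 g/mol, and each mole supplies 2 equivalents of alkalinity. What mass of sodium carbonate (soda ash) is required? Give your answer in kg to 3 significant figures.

9.41 kg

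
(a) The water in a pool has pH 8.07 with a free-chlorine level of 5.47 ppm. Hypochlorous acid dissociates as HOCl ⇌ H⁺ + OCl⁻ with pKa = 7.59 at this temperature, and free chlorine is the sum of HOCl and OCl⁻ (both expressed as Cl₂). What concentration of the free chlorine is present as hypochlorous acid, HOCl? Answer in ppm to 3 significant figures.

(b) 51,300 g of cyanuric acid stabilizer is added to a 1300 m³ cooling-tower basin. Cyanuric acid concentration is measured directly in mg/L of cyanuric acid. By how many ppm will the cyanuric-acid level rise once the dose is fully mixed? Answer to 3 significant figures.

(a) [OCl⁻]/[HOCl] = 10^(pH − pKa) = 10^(8.07 − 7.59) = 10^0.48 = 3.02.
(a) Fraction as HOCl = 1 / (1 + 3.02) = 0.2488.
(a) HOCl = 0.2488 × 5.47 ppm = 1.361 ppm.

(b) Volume: 1300 m³ = 1,300,000 L.
(b) Rise: 51,300 g / 1,300,000 L × 1000 = 39.46 mg/L.

(a) 1.36 ppm; (b) 39.5 ppm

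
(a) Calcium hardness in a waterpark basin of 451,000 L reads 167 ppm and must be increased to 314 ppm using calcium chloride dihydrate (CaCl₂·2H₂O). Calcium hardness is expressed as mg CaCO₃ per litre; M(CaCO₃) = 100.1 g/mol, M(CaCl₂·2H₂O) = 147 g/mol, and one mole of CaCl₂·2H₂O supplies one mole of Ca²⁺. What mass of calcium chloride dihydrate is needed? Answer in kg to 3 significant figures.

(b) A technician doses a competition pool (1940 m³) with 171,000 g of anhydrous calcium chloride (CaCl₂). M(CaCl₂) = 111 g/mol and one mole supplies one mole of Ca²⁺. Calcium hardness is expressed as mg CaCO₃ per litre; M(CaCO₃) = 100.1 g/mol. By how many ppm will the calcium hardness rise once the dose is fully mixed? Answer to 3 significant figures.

(a) Hardness to add: (314 − 167) = 147 mg/L as CaCO₃ × 451,000 L = 66,300 g as CaCO₃.
(a) Moles of Ca²⁺ (1 mol Ca²⁺ ≡ 1 mol CaCO₃): 66,300 / 100.1 g/mol = 662.3 mol.
(a) Mass of CaCl₂·2H₂O: 662.3 × 147 = 97,360 g.

(b) Volume: 1940 m³ = 1,940,000 L.
(b) Moles of Ca²⁺: 171,000 g ÷ 111 g/mol = 1541 mol.
(b) As CaCO₃: 1541 mol × 100.1 g/mol = 154,200 g.
(b) Rise: 154,200 g / 1,940,000 L × 1000 = 79.49 mg/L.

(a) 97.4 kg; (b) 79.5 ppm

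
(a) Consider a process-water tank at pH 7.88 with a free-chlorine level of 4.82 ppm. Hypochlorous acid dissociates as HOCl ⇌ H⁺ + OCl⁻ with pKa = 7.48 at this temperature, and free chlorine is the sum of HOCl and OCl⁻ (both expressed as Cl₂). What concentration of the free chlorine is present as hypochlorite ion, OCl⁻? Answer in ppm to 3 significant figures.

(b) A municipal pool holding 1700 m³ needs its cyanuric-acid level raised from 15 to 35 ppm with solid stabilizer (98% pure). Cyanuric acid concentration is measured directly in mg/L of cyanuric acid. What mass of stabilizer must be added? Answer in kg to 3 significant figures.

(a) 3.45 ppm; (b) 34.7 kg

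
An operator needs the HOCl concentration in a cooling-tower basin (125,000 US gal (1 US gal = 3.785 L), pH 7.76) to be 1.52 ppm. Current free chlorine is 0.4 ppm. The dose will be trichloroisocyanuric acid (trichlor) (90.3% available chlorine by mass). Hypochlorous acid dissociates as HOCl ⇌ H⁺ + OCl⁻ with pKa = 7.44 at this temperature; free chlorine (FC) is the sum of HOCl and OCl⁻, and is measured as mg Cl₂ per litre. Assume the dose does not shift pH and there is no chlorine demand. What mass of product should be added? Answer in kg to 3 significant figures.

Volume: 125,000 US gal × 3.785 L/gal = 473,125 L.
[OCl⁻]/[HOCl] = 10^(pH − pKa) = 10^(7.76 − 7.44) = 2.089; fraction as HOCl = 1/(1 + 2.089) = 0.3237.
Free chlorine required for 1.52 ppm HOCl: 1.52 / 0.3237 = 4.696 ppm.
FC to add: 4.696 − 0.4 = 4.296 mg/L as Cl₂.
Cl₂ equivalent: 4.296 mg/L × 473,125 L = 2032 g.
Product at 90.3% available Cl: 2032 / 0.903 = 2251 g.

2.25 kg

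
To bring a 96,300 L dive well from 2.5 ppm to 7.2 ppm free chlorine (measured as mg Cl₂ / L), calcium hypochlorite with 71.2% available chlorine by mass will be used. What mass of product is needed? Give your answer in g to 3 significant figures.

Chlorine deficit: 7.2 − 2.5 = 4.7 ppm = 4.7 mg/L as Cl₂.
Cl₂ equivalent needed: 4.7 mg/L × 96,300 L = 452,600 mg = 452.6 g.
Product at 71.2% available chlorine: 452.6 / 0.712 = 635.7 g.

636 g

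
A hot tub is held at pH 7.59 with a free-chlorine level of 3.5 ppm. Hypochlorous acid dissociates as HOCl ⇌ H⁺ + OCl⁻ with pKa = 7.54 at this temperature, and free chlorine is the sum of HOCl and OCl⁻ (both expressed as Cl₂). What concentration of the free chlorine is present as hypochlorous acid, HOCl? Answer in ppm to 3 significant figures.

[OCl⁻]/[HOCl] = 10^(pH − pKa) = 10^(7.59 − 7.54) = 10^0.05 = 1.122.
Fraction as HOCl = 1 / (1 + 1.122) = 0.4712.
HOCl = 0.4712 × 3.5 ppm = 1.649 ppm.

1.65 ppm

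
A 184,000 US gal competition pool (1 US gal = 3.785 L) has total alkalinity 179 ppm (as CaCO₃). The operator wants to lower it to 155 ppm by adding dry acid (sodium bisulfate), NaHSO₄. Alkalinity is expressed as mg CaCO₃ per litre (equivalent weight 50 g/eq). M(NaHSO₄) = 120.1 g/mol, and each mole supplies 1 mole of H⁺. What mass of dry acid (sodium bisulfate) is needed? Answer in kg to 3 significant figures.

40.1 kg

Volume: 184,000 US gal × 3.785 L/gal = 696,440 L.
Alkalinity to neutralize: (179 − 155) = 24 mg/L as CaCO₃ × 696,440 L = 16,710 g as CaCO₃.
Equivalents of H⁺ required: 16,710 ÷ 50 g/eq = 334.3 eq = 334.3 mol NaHSO₄.
Mass of NaHSO₄: 334.3 × 120.1 = 40,150 g.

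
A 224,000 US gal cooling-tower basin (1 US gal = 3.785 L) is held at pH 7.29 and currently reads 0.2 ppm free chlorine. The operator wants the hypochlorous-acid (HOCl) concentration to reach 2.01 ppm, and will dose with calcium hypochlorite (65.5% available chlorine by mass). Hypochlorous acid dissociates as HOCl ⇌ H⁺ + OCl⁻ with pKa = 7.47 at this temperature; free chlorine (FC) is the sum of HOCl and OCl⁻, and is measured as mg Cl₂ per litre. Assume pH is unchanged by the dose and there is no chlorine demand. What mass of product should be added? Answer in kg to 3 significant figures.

Volume: 224,000 US gal × 3.785 L/gal = 847,840 L.
[OCl⁻]/[HOCl] = 10^(pH − pKa) = 10^(7.29 − 7.47) = 0.6607; fraction as HOCl = 1/(1 + 0.6607) = 0.6022.
Free chlorine required for 2.01 ppm HOCl: 2.01 / 0.6022 = 3.338 ppm.
FC to add: 3.338 − 0.2 = 3.138 mg/L as Cl₂.
Cl₂ equivalent: 3.138 mg/L × 847,840 L = 2661 g.
Product at 65.5% available Cl: 2661 / 0.655 = 4062 g.

4.06 kg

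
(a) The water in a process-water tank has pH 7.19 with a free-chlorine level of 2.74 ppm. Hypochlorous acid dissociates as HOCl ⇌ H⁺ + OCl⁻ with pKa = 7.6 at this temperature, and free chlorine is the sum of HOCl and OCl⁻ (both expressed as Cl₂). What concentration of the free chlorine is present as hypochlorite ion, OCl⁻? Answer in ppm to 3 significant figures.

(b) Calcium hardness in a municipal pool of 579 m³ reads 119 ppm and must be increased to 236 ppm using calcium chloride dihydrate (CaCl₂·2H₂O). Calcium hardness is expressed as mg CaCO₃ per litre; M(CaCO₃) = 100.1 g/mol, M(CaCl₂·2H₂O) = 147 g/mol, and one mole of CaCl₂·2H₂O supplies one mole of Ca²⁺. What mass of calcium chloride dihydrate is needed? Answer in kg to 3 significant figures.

(a) [OCl⁻]/[HOCl] = 10^(pH − pKa) = 10^(7.19 − 7.6) = 10^-0.41 = 0.389.
(a) Fraction as HOCl = 1 / (1 + 0.389) = 0.7199.
(a) OCl⁻ = (1 − 0.7199) × 2.74 ppm = 0.7674 ppm.

(b) Volume: 579 m³ = 579,000 L.
(b) Hardness to add: (236 − 119) = 117 mg/L as CaCO₃ × 579,000 L = 67,740 g as CaCO₃.
(b) Moles of Ca²⁺ (1 mol Ca²⁺ ≡ 1 mol CaCO₃): 67,740 / 100.1 g/mol = 676.8 mol.
(b) Mass of CaCl₂·2H₂O: 676.8 × 147 = 99,480 g.

(a) 0.767 ppm; (b) 99.5 kg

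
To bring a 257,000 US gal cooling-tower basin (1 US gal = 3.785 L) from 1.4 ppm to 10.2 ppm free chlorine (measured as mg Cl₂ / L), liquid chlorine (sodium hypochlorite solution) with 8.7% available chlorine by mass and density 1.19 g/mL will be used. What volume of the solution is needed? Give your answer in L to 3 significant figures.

Volume: 257,000 US gal × 3.785 L/gal = 972,745 L.
Chlorine deficit: 10.2 − 1.4 = 8.8 ppm = 8.8 mg/L as Cl₂.
Cl₂ equivalent needed: 8.8 mg/L × 972,745 L = 8,560,000 mg = 8560 g.
Product at 8.7% available chlorine: 8560 / 0.087 = 98,390 g.
Volume at density 1.19 g/mL: 98,390 g ÷ 1.19 g/mL = 82,680 mL.

82.7 L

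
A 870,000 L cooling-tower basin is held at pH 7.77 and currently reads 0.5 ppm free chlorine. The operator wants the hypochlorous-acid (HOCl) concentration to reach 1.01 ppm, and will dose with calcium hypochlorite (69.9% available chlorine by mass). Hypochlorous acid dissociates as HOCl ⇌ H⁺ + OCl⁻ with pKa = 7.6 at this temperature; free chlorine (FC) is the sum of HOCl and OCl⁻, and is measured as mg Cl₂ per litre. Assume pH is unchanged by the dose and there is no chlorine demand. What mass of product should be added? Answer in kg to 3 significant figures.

2.49 kg

[OCl⁻]/[HOCl] = 10^(pH − pKa) = 10^(7.77 − 7.6) = 1.479; fraction as HOCl = 1/(1 + 1.479) = 0.4034.
Free chlorine required for 1.01 ppm HOCl: 1.01 / 0.4034 = 2.504 ppm.
FC to add: 2.504 − 0.5 = 2.004 mg/L as Cl₂.
Cl₂ equivalent: 2.004 mg/L × 870,000 L = 1743 g.
Product at 69.9% available Cl: 1743 / 0.699 = 2494 g.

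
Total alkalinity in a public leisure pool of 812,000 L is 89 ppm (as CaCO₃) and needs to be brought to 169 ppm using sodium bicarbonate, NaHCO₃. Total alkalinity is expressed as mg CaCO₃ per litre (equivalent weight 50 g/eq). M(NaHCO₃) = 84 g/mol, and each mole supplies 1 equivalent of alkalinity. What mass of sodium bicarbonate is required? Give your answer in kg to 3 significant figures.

109 kg

Alkalinity to add: (169 − 89) = 80 mg/L as CaCO₃ × 812,000 L = 64,960 g as CaCO₃.
Equivalents: 64,960 g ÷ 50 g/eq = 1299 eq.
NaHCO₃ supplies 1 eq per mole → 1299 mol.
Mass: 1299 mol × 84 g/mol = 109,100 g.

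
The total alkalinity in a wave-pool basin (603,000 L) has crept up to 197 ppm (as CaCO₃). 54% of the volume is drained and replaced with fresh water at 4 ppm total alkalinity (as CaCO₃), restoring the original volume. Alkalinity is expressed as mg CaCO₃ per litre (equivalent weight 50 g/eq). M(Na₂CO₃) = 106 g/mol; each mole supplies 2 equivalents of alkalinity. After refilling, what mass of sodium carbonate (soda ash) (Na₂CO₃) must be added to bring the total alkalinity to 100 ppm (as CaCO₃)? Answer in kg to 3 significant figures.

After draining 54% and refilling: 197 × 0.46 + 4 × 0.54 = 92.78 ppm.
Deficit to target: 100 − 92.78 = 7.22 mg/L.
As CaCO₃: 7.22 mg/L × 603,000 L = 4354 g; ÷ 50 g/eq ÷ 2 = 43.54 mol Na₂CO₃.
Mass: 43.54 × 106 = 4615 g.

4.61 kg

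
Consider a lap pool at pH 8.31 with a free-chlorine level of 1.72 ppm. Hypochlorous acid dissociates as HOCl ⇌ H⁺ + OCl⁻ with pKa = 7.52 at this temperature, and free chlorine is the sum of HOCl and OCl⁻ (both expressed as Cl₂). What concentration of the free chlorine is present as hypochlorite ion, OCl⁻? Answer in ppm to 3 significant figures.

1.48 ppm

[OCl⁻]/[HOCl] = 10^(pH − pKa) = 10^(8.31 − 7.52) = 10^0.79 = 6.166.
Fraction as HOCl = 1 / (1 + 6.166) = 0.1395.
OCl⁻ = (1 − 0.1395) × 1.72 ppm = 1.48 ppm.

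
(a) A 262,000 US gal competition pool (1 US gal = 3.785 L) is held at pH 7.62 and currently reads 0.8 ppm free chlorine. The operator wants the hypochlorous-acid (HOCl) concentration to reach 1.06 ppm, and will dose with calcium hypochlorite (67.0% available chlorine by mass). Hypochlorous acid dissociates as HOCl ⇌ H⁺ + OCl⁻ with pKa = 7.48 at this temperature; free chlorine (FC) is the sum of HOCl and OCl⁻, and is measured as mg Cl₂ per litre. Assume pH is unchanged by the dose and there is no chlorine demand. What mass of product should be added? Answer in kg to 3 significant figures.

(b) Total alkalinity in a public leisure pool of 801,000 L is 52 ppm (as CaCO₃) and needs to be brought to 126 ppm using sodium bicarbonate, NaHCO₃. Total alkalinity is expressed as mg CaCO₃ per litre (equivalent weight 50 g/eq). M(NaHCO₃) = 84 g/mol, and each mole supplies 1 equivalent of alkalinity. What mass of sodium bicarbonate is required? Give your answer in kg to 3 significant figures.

(a) Volume: 262,000 US gal × 3.785 L/gal = 991,670 L.
(a) [OCl⁻]/[HOCl] = 10^(pH − pKa) = 10^(7.62 − 7.48) = 1.38; fraction as HOCl = 1/(1 + 1.38) = 0.4201.
(a) Free chlorine required for 1.06 ppm HOCl: 1.06 / 0.4201 = 2.523 ppm.
(a) FC to add: 2.523 − 0.8 = 1.723 mg/L as Cl₂.
(a) Cl₂ equivalent: 1.723 mg/L × 991,670 L = 1709 g.
(a) Product at 67.0% available Cl: 1709 / 0.67 = 2551 g.

(b) Alkalinity to add: (126 − 52) = 74 mg/L as CaCO₃ × 801,000 L = 59,270 g as CaCO₃.
(b) Equivalents: 59,270 g ÷ 50 g/eq = 1185 eq.
(b) NaHCO₃ supplies 1 eq per mole → 1185 mol.
(b) Mass: 1185 mol × 84 g/mol = 99,580 g.

(a) 2.55 kg; (b) 99.6 kg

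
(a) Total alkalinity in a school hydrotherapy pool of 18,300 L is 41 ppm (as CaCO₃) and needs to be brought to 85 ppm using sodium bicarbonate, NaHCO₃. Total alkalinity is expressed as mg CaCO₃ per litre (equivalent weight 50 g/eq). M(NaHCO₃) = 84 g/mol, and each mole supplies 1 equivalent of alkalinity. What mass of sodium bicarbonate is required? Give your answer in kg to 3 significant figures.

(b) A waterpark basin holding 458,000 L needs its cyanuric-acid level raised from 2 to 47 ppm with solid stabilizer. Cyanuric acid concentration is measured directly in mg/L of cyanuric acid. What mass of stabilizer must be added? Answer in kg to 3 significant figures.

(a) 1.35 kg; (b) 20.6 kg

(a) Alkalinity to add: (85 − 41) = 44 mg/L as CaCO₃ × 18,300 L = 805.2 g as CaCO₃.
(a) Equivalents: 805.2 g ÷ 50 g/eq = 16.1 eq.
(a) NaHCO₃ supplies 1 eq per mole → 16.1 mol.
(a) Mass: 16.1 mol × 84 g/mol = 1353 g.

(b) CYA to add: (47 − 2) = 45 mg/L × 458,000 L = 20,610 g cyanuric acid.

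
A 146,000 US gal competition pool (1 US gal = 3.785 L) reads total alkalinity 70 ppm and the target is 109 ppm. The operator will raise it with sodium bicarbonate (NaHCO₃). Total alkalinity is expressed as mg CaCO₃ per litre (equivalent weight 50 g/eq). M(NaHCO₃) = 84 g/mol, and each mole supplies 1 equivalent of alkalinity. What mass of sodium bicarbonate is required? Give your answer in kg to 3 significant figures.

36.2 kg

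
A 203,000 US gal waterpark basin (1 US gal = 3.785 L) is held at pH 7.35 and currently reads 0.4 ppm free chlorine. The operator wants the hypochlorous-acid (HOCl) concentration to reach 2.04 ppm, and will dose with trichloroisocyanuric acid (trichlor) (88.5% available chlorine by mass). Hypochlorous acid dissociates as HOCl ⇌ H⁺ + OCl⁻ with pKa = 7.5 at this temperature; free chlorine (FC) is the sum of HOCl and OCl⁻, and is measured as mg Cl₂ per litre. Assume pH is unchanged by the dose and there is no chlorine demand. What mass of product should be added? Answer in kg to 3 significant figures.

2.68 kg

Volume: 203,000 US gal × 3.785 L/gal = 768,355 L.
[OCl⁻]/[HOCl] = 10^(pH − pKa) = 10^(7.35 − 7.5) = 0.7079; fraction as HOCl = 1/(1 + 0.7079) = 0.5855.
Free chlorine required for 2.04 ppm HOCl: 2.04 / 0.5855 = 3.484 ppm.
FC to add: 3.484 − 0.4 = 3.084 mg/L as Cl₂.
Cl₂ equivalent: 3.084 mg/L × 768,355 L = 2370 g.
Product at 88.5% available Cl: 2370 / 0.885 = 2678 g.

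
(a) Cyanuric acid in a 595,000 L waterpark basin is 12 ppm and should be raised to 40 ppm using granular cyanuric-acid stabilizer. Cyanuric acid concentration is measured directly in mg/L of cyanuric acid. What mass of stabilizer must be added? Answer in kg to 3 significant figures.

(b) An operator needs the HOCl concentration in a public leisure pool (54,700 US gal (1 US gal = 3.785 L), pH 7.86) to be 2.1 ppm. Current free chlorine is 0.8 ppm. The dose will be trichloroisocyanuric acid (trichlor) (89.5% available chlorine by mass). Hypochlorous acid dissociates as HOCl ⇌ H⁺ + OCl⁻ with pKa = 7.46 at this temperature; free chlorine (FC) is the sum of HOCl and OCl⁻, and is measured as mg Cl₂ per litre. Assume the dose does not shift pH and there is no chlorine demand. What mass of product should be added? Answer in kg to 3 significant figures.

(a) 16.7 kg; (b) 1.52 kg

(a) CYA to add: (40 − 12) = 28 mg/L × 595,000 L = 16,660 g cyanuric acid.

(b) Volume: 54,700 US gal × 3.785 L/gal = 207,040 L.
(b) [OCl⁻]/[HOCl] = 10^(pH − pKa) = 10^(7.86 − 7.46) = 2.512; fraction as HOCl = 1/(1 + 2.512) = 0.2847.
(b) Free chlorine required for 2.1 ppm HOCl: 2.1 / 0.2847 = 7.375 ppm.
(b) FC to add: 7.375 − 0.8 = 6.575 mg/L as Cl₂.
(b) Cl₂ equivalent: 6.575 mg/L × 207,040 L = 1361 g.
(b) Product at 89.5% available Cl: 1361 / 0.895 = 1521 g.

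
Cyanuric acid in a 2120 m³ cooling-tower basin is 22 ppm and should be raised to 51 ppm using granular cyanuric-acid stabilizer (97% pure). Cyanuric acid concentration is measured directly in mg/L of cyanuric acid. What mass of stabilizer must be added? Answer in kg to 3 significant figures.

63.4 kg

Volume: 2120 m³ = 2,120,000 L.
CYA to add: (51 − 22) = 29 mg/L × 2,120,000 L = 61,480 g cyanuric acid.
At 97% purity: 61,480 / 0.97 = 63,380 g product.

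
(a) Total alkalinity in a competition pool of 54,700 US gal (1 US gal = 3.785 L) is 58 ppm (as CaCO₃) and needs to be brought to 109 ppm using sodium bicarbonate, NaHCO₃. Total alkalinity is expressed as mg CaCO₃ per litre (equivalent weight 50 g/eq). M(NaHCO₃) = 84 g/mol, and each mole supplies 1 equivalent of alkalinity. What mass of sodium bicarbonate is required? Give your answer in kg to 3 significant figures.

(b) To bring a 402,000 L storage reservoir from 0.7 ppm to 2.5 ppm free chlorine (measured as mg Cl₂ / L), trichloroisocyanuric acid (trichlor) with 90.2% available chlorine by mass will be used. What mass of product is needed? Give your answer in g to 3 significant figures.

(a) 17.7 kg; (b) 802 g

(a) Volume: 54,700 US gal × 3.785 L/gal = 207,040 L.
(a) Alkalinity to add: (109 − 58) = 51 mg/L as CaCO₃ × 207,040 L = 10,560 g as CaCO₃.
(a) Equivalents: 10,560 g ÷ 50 g/eq = 211.2 eq.
(a) NaHCO₃ supplies 1 eq per mole → 211.2 mol.
(a) Mass: 211.2 mol × 84 g/mol = 17,740 g.

(b) Chlorine deficit: 2.5 − 0.7 = 1.8 ppm = 1.8 mg/L as Cl₂.
(b) Cl₂ equivalent needed: 1.8 mg/L × 402,000 L = 723,600 mg = 723.6 g.
(b) Product at 90.2% available chlorine: 723.6 / 0.902 = 802.2 g.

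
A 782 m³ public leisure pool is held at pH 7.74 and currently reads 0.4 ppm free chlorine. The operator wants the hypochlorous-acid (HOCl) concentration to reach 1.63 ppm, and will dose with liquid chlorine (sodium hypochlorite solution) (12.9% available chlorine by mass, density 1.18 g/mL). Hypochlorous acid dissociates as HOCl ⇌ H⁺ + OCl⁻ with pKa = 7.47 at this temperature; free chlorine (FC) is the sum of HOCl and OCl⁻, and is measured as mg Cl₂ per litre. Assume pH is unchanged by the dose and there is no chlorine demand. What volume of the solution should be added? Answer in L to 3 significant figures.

21.9 L

Volume: 782 m³ = 782,000 L.
[OCl⁻]/[HOCl] = 10^(pH − pKa) = 10^(7.74 − 7.47) = 1.862; fraction as HOCl = 1/(1 + 1.862) = 0.3494.
Free chlorine required for 1.63 ppm HOCl: 1.63 / 0.3494 = 4.665 ppm.
FC to add: 4.665 − 0.4 = 4.265 mg/L as Cl₂.
Cl₂ equivalent: 4.265 mg/L × 782,000 L = 3335 g.
Product at 12.9% available Cl: 3335 / 0.129 = 25,860 g.
Volume: 25,860 g ÷ 1.18 g/mL = 21,910 mL.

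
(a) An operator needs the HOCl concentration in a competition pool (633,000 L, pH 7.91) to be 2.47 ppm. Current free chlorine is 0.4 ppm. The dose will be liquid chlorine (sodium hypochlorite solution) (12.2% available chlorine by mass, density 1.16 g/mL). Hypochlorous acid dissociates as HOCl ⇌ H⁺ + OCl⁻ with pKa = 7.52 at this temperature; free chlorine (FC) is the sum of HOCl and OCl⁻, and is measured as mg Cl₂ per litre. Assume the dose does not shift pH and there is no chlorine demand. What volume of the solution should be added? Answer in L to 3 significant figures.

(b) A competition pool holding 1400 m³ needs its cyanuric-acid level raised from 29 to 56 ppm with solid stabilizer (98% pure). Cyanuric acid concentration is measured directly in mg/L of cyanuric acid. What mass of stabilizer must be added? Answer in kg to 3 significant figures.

(a) [OCl⁻]/[HOCl] = 10^(pH − pKa) = 10^(7.91 − 7.52) = 2.455; fraction as HOCl = 1/(1 + 2.455) = 0.2895.
(a) Free chlorine required for 2.47 ppm HOCl: 2.47 / 0.2895 = 8.533 ppm.
(a) FC to add: 8.533 − 0.4 = 8.133 mg/L as Cl₂.
(a) Cl₂ equivalent: 8.133 mg/L × 633,000 L = 5148 g.
(a) Product at 12.2% available Cl: 5148 / 0.122 = 42,200 g.
(a) Volume: 42,200 g ÷ 1.16 g/mL = 36,380 mL.

(b) Volume: 1400 m³ = 1,400,000 L.
(b) CYA to add: (56 − 29) = 27 mg/L × 1,400,000 L = 37,800 g cyanuric acid.
(b) At 98% purity: 37,800 / 0.98 = 38,570 g product.

(a) 36.4 L; (b) 38.6 kg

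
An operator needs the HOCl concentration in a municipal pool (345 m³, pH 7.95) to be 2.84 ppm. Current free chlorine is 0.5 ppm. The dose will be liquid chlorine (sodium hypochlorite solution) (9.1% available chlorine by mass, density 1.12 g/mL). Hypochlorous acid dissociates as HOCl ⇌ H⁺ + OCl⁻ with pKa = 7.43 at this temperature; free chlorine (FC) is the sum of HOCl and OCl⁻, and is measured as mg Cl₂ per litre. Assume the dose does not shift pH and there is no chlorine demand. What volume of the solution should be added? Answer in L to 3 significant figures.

39.8 L

Volume: 345 m³ = 345,000 L.
[OCl⁻]/[HOCl] = 10^(pH − pKa) = 10^(7.95 − 7.43) = 3.311; fraction as HOCl = 1/(1 + 3.311) = 0.2319.
Free chlorine required for 2.84 ppm HOCl: 2.84 / 0.2319 = 12.24 ppm.
FC to add: 12.24 − 0.5 = 11.74 mg/L as Cl₂.
Cl₂ equivalent: 11.74 mg/L × 345,000 L = 4052 g.
Product at 9.1% available Cl: 4052 / 0.091 = 44,520 g.
Volume: 44,520 g ÷ 1.12 g/mL = 39,750 mL.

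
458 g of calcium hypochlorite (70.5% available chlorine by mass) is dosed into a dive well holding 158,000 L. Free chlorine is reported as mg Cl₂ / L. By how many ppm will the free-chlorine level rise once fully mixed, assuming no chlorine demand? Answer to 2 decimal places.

2.04 ppm

Available chlorine delivered: 458 g × 0.705 = 322.9 g as Cl₂.
Concentration rise: 322.9 g / 158,000 L = 2.044 mg/L = 2.04 ppm.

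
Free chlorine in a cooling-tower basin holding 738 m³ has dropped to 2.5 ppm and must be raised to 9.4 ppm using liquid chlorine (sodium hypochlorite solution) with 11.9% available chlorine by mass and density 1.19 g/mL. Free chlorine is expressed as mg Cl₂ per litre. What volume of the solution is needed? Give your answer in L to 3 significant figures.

36.0 L

Volume: 738 m³ = 738,000 L.
Chlorine deficit: 9.4 − 2.5 = 6.9 ppm = 6.9 mg/L as Cl₂.
Cl₂ equivalent needed: 6.9 mg/L × 738,000 L = 5,092,000 mg = 5092 g.
Product at 11.9% available chlorine: 5092 / 0.119 = 42,790 g.
Volume at density 1.19 g/mL: 42,790 g ÷ 1.19 g/mL = 35,960 mL.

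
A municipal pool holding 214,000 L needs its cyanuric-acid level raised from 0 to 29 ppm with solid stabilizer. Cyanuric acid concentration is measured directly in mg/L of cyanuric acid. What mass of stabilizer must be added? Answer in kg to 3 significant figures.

CYA to add: (29 − 0) = 29 mg/L × 214,000 L = 6206 g cyanuric acid.

6.21 kg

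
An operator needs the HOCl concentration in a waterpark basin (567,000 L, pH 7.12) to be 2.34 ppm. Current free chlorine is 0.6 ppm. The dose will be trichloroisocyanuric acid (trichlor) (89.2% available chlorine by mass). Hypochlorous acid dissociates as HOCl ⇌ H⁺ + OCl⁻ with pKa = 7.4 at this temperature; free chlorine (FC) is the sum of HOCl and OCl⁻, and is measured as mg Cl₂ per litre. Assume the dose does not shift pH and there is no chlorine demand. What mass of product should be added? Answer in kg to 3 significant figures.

1.89 kg

[OCl⁻]/[HOCl] = 10^(pH − pKa) = 10^(7.12 − 7.4) = 0.5248; fraction as HOCl = 1/(1 + 0.5248) = 0.6558.
Free chlorine required for 2.34 ppm HOCl: 2.34 / 0.6558 = 3.568 ppm.
FC to add: 3.568 − 0.6 = 2.968 mg/L as Cl₂.
Cl₂ equivalent: 2.968 mg/L × 567,000 L = 1683 g.
Product at 89.2% available Cl: 1683 / 0.892 = 1887 g.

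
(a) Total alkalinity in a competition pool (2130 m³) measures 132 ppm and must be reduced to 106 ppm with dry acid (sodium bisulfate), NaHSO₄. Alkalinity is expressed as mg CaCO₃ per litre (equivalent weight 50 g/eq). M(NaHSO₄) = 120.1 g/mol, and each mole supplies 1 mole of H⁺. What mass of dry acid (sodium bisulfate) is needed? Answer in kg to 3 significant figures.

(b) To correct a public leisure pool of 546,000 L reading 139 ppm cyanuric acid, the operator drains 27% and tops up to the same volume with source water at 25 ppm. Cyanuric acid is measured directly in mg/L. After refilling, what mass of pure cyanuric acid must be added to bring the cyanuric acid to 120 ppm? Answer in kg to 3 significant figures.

(a) 133 kg; (b) 6.43 kg

(a) Volume: 2130 m³ = 2,130,000 L.
(a) Alkalinity to neutralize: (132 − 106) = 26 mg/L as CaCO₃ × 2,130,000 L = 55,380 g as CaCO₃.
(a) Equivalents of H⁺ required: 55,380 ÷ 50 g/eq = 1108 eq = 1108 mol NaHSO₄.
(a) Mass of NaHSO₄: 1108 × 120.1 = 133,000 g.

(b) After draining 27% and refilling: 139 × 0.73 + 25 × 0.27 = 108.22 ppm.
(b) Deficit to target: 120 − 108.22 = 11.78 mg/L.
(b) Mass: 11.78 mg/L × 546,000 L = 6432 g cyanuric acid.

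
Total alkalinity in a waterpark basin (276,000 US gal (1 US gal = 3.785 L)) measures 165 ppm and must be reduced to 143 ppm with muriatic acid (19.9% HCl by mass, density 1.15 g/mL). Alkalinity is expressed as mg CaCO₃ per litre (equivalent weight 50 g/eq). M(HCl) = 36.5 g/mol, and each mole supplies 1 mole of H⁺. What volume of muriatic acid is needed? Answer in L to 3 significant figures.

Volume: 276,000 US gal × 3.785 L/gal = 1,044,660 L.
Alkalinity to neutralize: (165 − 143) = 22 mg/L as CaCO₃ × 1,044,660 L = 22,980 g as CaCO₃.
Equivalents of H⁺ required: 22,980 ÷ 50 g/eq = 459.7 eq = 459.7 mol HCl.
Mass of HCl: 459.7 × 36.5 = 16,780 g.
Mass of 19.9% solution: 16,780 / 0.199 = 84,310 g.
Volume: 84,310 g ÷ 1.15 g/mL = 73,310 mL.

73.3 L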